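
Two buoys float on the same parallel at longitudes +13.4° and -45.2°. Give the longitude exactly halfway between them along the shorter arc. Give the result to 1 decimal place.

Signed shortest Δλ from +13.4° to -45.2° is -58.6°.
Midpoint longitude = +13.4° + (-58.6°)/2 = +13.4° − 29.3° = -15.9°.

-15.9°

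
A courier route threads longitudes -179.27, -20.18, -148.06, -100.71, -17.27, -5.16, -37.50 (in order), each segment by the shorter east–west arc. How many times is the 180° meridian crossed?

Leg 1: -179.27° → -20.18°, shortest Δλ = 159.09° (east) — does not cross 180°.
Leg 2: -20.18° → -148.06°, shortest Δλ = -127.88° (west) — does not cross 180°.
Leg 3: -148.06° → -100.71°, shortest Δλ = 47.35° (east) — does not cross 180°.
Leg 4: -100.71° → -17.27°, shortest Δλ = 83.44° (east) — does not cross 180°.
Leg 5: -17.27° → -5.16°, shortest Δλ = 12.11° (east) — does not cross 180°.
Leg 6: -5.16° → -37.50°, shortest Δλ = -32.34° (west) — does not cross 180°.
Total crossings: 0.

0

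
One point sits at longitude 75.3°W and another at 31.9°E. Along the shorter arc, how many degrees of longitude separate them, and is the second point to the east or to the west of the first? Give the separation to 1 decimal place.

Raw difference: 31.9 − -75.3 = 107.2°.
Normalise into (−180°, 180°]: 107.2° stays 107.2°.
Positive ⇒ the second point lies to the east; separation 107.2°.

107.2° east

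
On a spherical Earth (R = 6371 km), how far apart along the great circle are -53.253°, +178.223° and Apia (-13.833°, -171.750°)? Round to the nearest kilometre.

Δλ = -171.750 − 178.223 = -349.973°; wrapped into (−180°, 180°]: 10.027°.
Δφ = -13.833 − -53.253 = 39.420°.
a = sin²(Δφ/2) + cos φ₁ · cos φ₂ · sin²(Δλ/2) = 0.118181.
c = 2·atan2(√a, √(1−a)) = 0.70187 rad → d = 6371·c ≈ 4471.59 km.

4472 km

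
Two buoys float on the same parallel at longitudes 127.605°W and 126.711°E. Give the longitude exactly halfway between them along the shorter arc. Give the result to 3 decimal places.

Signed shortest Δλ from -127.605° to +126.711° is -105.684°.
Midpoint longitude = -127.605° + (-105.684°)/2 = -127.605° − 52.842° = -180.447°.
Normalise into (−180°, 180°]: +179.553°.
(The naïve average (-127.605 + +126.711)/2 = -0.447° is on the wrong side of the globe.)

179.553°E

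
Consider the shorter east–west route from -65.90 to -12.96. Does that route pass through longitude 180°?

No

Signed shortest Δλ = ((-12.96 − -65.90 + 180) mod 360) − 180 = 52.94°.
Going east by 52.94° from -65.90° reaches -12.96° without touching 180°.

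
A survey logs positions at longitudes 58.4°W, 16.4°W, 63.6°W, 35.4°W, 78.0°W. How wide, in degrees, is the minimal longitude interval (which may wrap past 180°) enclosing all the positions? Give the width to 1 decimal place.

61.6°

Sort the longitudes: -78.0°, -63.6°, -58.4°, -35.4°, -16.4°.
Eastward gaps between consecutive values (wrapping around): 14.4°, 5.2°, 23.0°, 19.0°, 298.4°.
Largest gap = 298.4° ⇒ minimal covering band is its complement: 360° − 298.4° = 61.6°.
Band runs from -78.0° eastward to -16.4°.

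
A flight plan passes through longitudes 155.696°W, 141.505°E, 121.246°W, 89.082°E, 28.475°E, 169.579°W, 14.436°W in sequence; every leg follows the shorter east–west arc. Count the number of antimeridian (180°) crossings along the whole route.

Leg 1: -155.696° → +141.505°, shortest Δλ = -62.799° (west) — crosses 180°.
Leg 2: +141.505° → -121.246°, shortest Δλ = 97.249° (east) — crosses 180°.
Leg 3: -121.246° → +89.082°, shortest Δλ = -149.672° (west) — crosses 180°.
Leg 4: +89.082° → +28.475°, shortest Δλ = -60.607° (west) — does not cross 180°.
Leg 5: +28.475° → -169.579°, shortest Δλ = 161.946° (east) — crosses 180°.
Leg 6: -169.579° → -14.436°, shortest Δλ = 155.143° (east) — does not cross 180°.
Total crossings: 4.

4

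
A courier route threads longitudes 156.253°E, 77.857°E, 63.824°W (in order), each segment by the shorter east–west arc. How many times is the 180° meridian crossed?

0

Leg 1: +156.253° → +77.857°, shortest Δλ = -78.396° (west) — does not cross 180°.
Leg 2: +77.857° → -63.824°, shortest Δλ = -141.681° (west) — does not cross 180°.
Total crossings: 0.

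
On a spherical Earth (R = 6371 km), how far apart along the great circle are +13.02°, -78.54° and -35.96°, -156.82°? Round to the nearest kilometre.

Δλ = -156.82 − -78.54 = -78.28°.
Δφ = -35.96 − 13.02 = -48.98°.
a = sin²(Δφ/2) + cos φ₁ · cos φ₂ · sin²(Δλ/2) = 0.486052.
c = 2·atan2(√a, √(1−a)) = 1.54290 rad → d = 6371·c ≈ 9829.80 km.

9830 km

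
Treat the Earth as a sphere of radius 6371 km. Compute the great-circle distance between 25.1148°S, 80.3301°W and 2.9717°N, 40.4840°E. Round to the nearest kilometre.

13235 km

Δλ = 40.4840 − -80.3301 = 120.8141°.
Δφ = 2.9717 − -25.1148 = 28.0865°.
a = sin²(Δφ/2) + cos φ₁ · cos φ₂ · sin²(Δλ/2) = 0.742603.
c = 2·atan2(√a, √(1−a)) = 2.07739 rad → d = 6371·c ≈ 13235.08 km.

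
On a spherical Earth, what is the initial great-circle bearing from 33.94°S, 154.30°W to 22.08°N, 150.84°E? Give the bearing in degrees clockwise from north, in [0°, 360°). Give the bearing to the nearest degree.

Δλ = 150.84 − -154.30 = 305.14°; wrapped into (−180°, 180°]: -54.86°.
θ = atan2( sin Δλ · cos φ₂ , cos φ₁ · sin φ₂ − sin φ₁ · cos φ₂ · cos Δλ )
  = atan2(-0.75777, 0.60965) = -51.183° → normalised to [0°, 360°): 308.817°.

309°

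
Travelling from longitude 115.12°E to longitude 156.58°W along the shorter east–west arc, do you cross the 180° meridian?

Naïve |-156.58 − 115.12| = 271.7° > 180°, so the shorter arc goes the other way round — across 180°.
Signed shortest Δλ = ((-156.58 − 115.12 + 180) mod 360) − 180 = 88.3°.
Going east by 88.3° from +115.12° passes through 180° before reaching -156.58°.

Yes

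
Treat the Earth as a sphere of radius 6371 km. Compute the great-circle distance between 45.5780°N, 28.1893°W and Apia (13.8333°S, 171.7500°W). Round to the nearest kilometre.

15106 km

Δλ = -171.7500 − -28.1893 = -143.5607°.
Δφ = -13.8333 − 45.5780 = -59.4113°.
a = sin²(Δφ/2) + cos φ₁ · cos φ₂ · sin²(Δλ/2) = 0.858761.
c = 2·atan2(√a, √(1−a)) = 2.37104 rad → d = 6371·c ≈ 15105.87 km.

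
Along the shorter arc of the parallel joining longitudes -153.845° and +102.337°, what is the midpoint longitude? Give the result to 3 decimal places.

+154.246°

Signed shortest Δλ from -153.845° to +102.337° is -103.818°.
Midpoint longitude = -153.845° + (-103.818°)/2 = -153.845° − 51.909° = -205.754°.
Normalise into (−180°, 180°]: +154.246°.
(The naïve average (-153.845 + +102.337)/2 = -25.754° is on the wrong side of the globe.)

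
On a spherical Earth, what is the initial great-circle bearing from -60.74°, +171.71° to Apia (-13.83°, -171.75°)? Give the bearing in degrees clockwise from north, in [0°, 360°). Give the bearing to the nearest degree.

22°

Δλ = -171.75 − 171.71 = -343.46°; wrapped into (−180°, 180°]: 16.54°.
θ = atan2( sin Δλ · cos φ₂ , cos φ₁ · sin φ₂ − sin φ₁ · cos φ₂ · cos Δλ )
  = atan2(0.27643, 0.69523) = 21.683° → normalised to [0°, 360°): 21.683°.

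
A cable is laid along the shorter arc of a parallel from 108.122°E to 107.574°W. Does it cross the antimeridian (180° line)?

Yes

Naïve |-107.574 − 108.122| = 215.696° > 180°, so the shorter arc goes the other way round — across 180°.
Signed shortest Δλ = ((-107.574 − 108.122 + 180) mod 360) − 180 = 144.304°.
Going east by 144.304° from +108.122° passes through 180° before reaching -107.574°.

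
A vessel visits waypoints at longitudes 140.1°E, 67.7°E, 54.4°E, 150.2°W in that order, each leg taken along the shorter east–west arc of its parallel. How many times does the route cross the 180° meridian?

Leg 1: +140.1° → +67.7°, shortest Δλ = -72.4° (west) — does not cross 180°.
Leg 2: +67.7° → +54.4°, shortest Δλ = -13.3° (west) — does not cross 180°.
Leg 3: +54.4° → -150.2°, shortest Δλ = 155.4° (east) — crosses 180°.
Total crossings: 1.

1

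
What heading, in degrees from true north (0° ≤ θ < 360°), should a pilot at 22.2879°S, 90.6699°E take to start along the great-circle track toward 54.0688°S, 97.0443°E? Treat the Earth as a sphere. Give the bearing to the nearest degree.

173°

Δλ = 97.0443 − 90.6699 = 6.3744°.
θ = atan2( sin Δλ · cos φ₂ , cos φ₁ · sin φ₂ − sin φ₁ · cos φ₂ · cos Δλ )
  = atan2(0.06515, -0.52805) = 172.966° → normalised to [0°, 360°): 172.966°.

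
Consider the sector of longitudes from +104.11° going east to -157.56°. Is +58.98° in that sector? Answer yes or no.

Band width going east from +104.11° to -157.56°: ((-157.56 − 104.11) mod 360) = 98.33°.
Offset of +58.98° east of the west edge: ((58.98 − 104.11) mod 360) = 314.87°.
314.87° > 98.33° ⇒ outside.

No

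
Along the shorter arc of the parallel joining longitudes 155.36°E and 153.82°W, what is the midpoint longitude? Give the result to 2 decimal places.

Signed shortest Δλ from +155.36° to -153.82° is +50.82°.
Midpoint longitude = +155.36° + (+50.82°)/2 = +155.36° + 25.41° = +180.77°.
Normalise into (−180°, 180°]: -179.23°.
(The naïve average (+155.36 + -153.82)/2 = 0.77° is on the wrong side of the globe.)

179.23°W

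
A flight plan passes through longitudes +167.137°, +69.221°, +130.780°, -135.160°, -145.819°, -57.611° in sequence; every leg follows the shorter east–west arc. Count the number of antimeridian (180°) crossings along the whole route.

Leg 1: +167.137° → +69.221°, shortest Δλ = -97.916° (west) — does not cross 180°.
Leg 2: +69.221° → +130.780°, shortest Δλ = 61.559° (east) — does not cross 180°.
Leg 3: +130.780° → -135.160°, shortest Δλ = 94.06° (east) — crosses 180°.
Leg 4: -135.160° → -145.819°, shortest Δλ = -10.659° (west) — does not cross 180°.
Leg 5: -145.819° → -57.611°, shortest Δλ = 88.208° (east) — does not cross 180°.
Total crossings: 1.

1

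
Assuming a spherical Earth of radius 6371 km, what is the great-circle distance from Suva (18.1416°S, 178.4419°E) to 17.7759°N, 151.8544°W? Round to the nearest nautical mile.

Δλ = -151.8544 − 178.4419 = -330.2963°; wrapped into (−180°, 180°]: 29.7037°.
Δφ = 17.7759 − -18.1416 = 35.9175°.
a = sin²(Δφ/2) + cos φ₁ · cos φ₂ · sin²(Δλ/2) = 0.154522.
c = 2·atan2(√a, √(1−a)) = 0.80799 rad → d = 6371·c ≈ 5147.68 km ≈ 2779.53 nmi.

2780 nmi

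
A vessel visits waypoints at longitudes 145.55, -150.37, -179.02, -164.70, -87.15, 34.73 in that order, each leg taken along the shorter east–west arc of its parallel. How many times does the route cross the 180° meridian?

Leg 1: +145.55° → -150.37°, shortest Δλ = 64.08° (east) — crosses 180°.
Leg 2: -150.37° → -179.02°, shortest Δλ = -28.65° (west) — does not cross 180°.
Leg 3: -179.02° → -164.70°, shortest Δλ = 14.32° (east) — does not cross 180°.
Leg 4: -164.70° → -87.15°, shortest Δλ = 77.55° (east) — does not cross 180°.
Leg 5: -87.15° → +34.73°, shortest Δλ = 121.88° (east) — does not cross 180°.
Total crossings: 1.

1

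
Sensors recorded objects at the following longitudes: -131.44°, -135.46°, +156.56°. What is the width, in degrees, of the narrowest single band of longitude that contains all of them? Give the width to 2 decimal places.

Sort the longitudes: -135.46°, -131.44°, +156.56°.
Eastward gaps between consecutive values (wrapping around): 4.02°, 288.00°, 67.98°.
Largest gap = 288.00° ⇒ minimal covering band is its complement: 360° − 288.00° = 72.00°.
Band runs from +156.56° eastward to -131.44°, crossing the antimeridian.

72.00°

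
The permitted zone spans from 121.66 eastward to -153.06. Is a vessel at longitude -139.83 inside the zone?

No

Band width going east from +121.66° to -153.06°: ((-153.06 − 121.66) mod 360) = 85.28°.
Offset of -139.83° east of the west edge: ((-139.83 − 121.66) mod 360) = 98.51°.
98.51° > 85.28° ⇒ outside.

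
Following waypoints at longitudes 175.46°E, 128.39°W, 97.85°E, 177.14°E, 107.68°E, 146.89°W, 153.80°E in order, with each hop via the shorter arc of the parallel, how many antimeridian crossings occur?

4

Leg 1: +175.46° → -128.39°, shortest Δλ = 56.15° (east) — crosses 180°.
Leg 2: -128.39° → +97.85°, shortest Δλ = -133.76° (west) — crosses 180°.
Leg 3: +97.85° → +177.14°, shortest Δλ = 79.29° (east) — does not cross 180°.
Leg 4: +177.14° → +107.68°, shortest Δλ = -69.46° (west) — does not cross 180°.
Leg 5: +107.68° → -146.89°, shortest Δλ = 105.43° (east) — crosses 180°.
Leg 6: -146.89° → +153.80°, shortest Δλ = -59.31° (west) — crosses 180°.
Total crossings: 4.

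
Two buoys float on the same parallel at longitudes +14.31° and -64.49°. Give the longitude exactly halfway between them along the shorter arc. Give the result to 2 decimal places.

Signed shortest Δλ from +14.31° to -64.49° is -78.80°.
Midpoint longitude = +14.31° + (-78.80°)/2 = +14.31° − 39.40° = -25.09°.

-25.09°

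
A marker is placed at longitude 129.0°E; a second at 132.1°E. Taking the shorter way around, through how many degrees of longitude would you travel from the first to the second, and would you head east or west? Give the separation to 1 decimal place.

Raw difference: 132.1 − 129.0 = 3.1°.
Normalise into (−180°, 180°]: 3.1° stays 3.1°.
Positive ⇒ the second point lies to the east; separation 3.1°.

3.1° east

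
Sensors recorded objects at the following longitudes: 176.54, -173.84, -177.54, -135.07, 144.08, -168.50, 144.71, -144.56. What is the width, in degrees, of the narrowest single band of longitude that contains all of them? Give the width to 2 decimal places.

Sort the longitudes: -177.54°, -173.84°, -168.50°, -144.56°, -135.07°, +144.08°, +144.71°, +176.54°.
Eastward gaps between consecutive values (wrapping around): 3.70°, 5.34°, 23.94°, 9.49°, 279.15°, 0.63°, 31.83°, 5.92°.
Largest gap = 279.15° ⇒ minimal covering band is its complement: 360° − 279.15° = 80.85°.
Band runs from +144.08° eastward to -135.07°, crossing the antimeridian.

80.85°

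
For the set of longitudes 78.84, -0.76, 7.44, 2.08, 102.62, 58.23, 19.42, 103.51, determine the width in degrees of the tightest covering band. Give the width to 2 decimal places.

104.27°

Sort the longitudes: -0.76°, +2.08°, +7.44°, +19.42°, +58.23°, +78.84°, +102.62°, +103.51°.
Eastward gaps between consecutive values (wrapping around): 2.84°, 5.36°, 11.98°, 38.81°, 20.61°, 23.78°, 0.89°, 255.73°.
Largest gap = 255.73° ⇒ minimal covering band is its complement: 360° − 255.73° = 104.27°.
Band runs from -0.76° eastward to +103.51°.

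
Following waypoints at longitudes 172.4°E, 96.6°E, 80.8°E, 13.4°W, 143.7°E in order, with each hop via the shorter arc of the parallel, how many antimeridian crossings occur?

0

Leg 1: +172.4° → +96.6°, shortest Δλ = -75.8° (west) — does not cross 180°.
Leg 2: +96.6° → +80.8°, shortest Δλ = -15.8° (west) — does not cross 180°.
Leg 3: +80.8° → -13.4°, shortest Δλ = -94.2° (west) — does not cross 180°.
Leg 4: -13.4° → +143.7°, shortest Δλ = 157.1° (east) — does not cross 180°.
Total crossings: 0.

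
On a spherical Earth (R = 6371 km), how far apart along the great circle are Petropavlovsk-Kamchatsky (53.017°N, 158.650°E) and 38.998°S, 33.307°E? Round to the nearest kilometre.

15638 km

Δλ = 33.307 − 158.650 = -125.343°.
Δφ = -38.998 − 53.017 = -92.015°.
a = sin²(Δφ/2) + cos φ₁ · cos φ₂ · sin²(Δλ/2) = 0.886569.
c = 2·atan2(√a, √(1−a)) = 2.45457 rad → d = 6371·c ≈ 15638.07 km.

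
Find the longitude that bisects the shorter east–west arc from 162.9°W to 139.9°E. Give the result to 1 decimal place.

Signed shortest Δλ from -162.9° to +139.9° is -57.2°.
Midpoint longitude = -162.9° + (-57.2°)/2 = -162.9° − 28.6° = -191.5°.
Normalise into (−180°, 180°]: +168.5°.
(The naïve average (-162.9 + +139.9)/2 = -11.5° is on the wrong side of the globe.)

168.5°E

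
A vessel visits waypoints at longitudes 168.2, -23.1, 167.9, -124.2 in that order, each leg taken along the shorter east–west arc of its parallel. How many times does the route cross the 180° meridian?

Leg 1: +168.2° → -23.1°, shortest Δλ = 168.7° (east) — crosses 180°.
Leg 2: -23.1° → +167.9°, shortest Δλ = -169.0° (west) — crosses 180°.
Leg 3: +167.9° → -124.2°, shortest Δλ = 67.9° (east) — crosses 180°.
Total crossings: 3.

3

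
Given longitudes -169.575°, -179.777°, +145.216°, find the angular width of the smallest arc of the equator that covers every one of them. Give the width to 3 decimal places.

45.209°

Sort the longitudes: -179.777°, -169.575°, +145.216°.
Eastward gaps between consecutive values (wrapping around): 10.202°, 314.791°, 35.007°.
Largest gap = 314.791° ⇒ minimal covering band is its complement: 360° − 314.791° = 45.209°.
Band runs from +145.216° eastward to -169.575°, crossing the antimeridian.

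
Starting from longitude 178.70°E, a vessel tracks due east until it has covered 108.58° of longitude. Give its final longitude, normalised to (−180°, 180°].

72.72°W

Start at +178.70°; shift +108.58° → +287.28°.
+287.28° lies outside (−180°, 180°]; subtract 360° → -72.72°.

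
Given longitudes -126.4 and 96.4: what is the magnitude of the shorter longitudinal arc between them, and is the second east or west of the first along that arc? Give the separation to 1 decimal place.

Raw difference: 96.4 − -126.4 = 222.8°.
Normalise into (−180°, 180°]: 222.8° − 360° = -137.2°.
Negative ⇒ the second point lies to the west; separation 137.2°.

137.2° west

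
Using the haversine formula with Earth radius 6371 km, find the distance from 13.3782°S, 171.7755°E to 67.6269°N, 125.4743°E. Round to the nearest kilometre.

Δλ = 125.4743 − 171.7755 = -46.3012°.
Δφ = 67.6269 − -13.3782 = 81.0051°.
a = sin²(Δφ/2) + cos φ₁ · cos φ₂ · sin²(Δλ/2) = 0.479064.
c = 2·atan2(√a, √(1−a)) = 1.52891 rad → d = 6371·c ≈ 9740.70 km.

9741 km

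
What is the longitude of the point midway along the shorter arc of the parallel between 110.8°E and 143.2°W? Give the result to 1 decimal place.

Signed shortest Δλ from +110.8° to -143.2° is +106.0°.
Midpoint longitude = +110.8° + (+106.0°)/2 = +110.8° + 53.0° = +163.8°.
(The naïve average (+110.8 + -143.2)/2 = -16.2° is on the wrong side of the globe.)

163.8°E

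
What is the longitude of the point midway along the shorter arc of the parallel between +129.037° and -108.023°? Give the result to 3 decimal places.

-169.493°

Signed shortest Δλ from +129.037° to -108.023° is +122.940°.
Midpoint longitude = +129.037° + (+122.940°)/2 = +129.037° + 61.470° = +190.507°.
Normalise into (−180°, 180°]: -169.493°.
(The naïve average (+129.037 + -108.023)/2 = 10.507° is on the wrong side of the globe.)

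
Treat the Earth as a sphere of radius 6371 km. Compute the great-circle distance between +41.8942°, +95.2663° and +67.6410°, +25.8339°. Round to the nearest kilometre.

Δλ = 25.8339 − 95.2663 = -69.4324°.
Δφ = 67.6410 − 41.8942 = 25.7468°.
a = sin²(Δφ/2) + cos φ₁ · cos φ₂ · sin²(Δλ/2) = 0.141483.
c = 2·atan2(√a, √(1−a)) = 0.77126 rad → d = 6371·c ≈ 4913.68 km.

4914 km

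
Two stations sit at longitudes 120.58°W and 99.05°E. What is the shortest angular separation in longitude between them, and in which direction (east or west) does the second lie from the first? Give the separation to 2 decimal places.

140.37° west

Raw difference: 99.05 − -120.58 = 219.63°.
Normalise into (−180°, 180°]: 219.63° − 360° = -140.37°.
Negative ⇒ the second point lies to the west; separation 140.37°.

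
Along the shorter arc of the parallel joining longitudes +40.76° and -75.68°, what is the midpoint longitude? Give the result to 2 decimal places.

-17.46°

Signed shortest Δλ from +40.76° to -75.68° is -116.44°.
Midpoint longitude = +40.76° + (-116.44°)/2 = +40.76° − 58.22° = -17.46°.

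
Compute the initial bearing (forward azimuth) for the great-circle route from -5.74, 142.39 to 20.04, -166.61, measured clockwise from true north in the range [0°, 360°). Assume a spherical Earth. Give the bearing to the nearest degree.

Δλ = -166.61 − 142.39 = -309.00°; wrapped into (−180°, 180°]: 51.00°.
θ = atan2( sin Δλ · cos φ₂ , cos φ₁ · sin φ₂ − sin φ₁ · cos φ₂ · cos Δλ )
  = atan2(0.73009, 0.40009) = 61.277° → normalised to [0°, 360°): 61.277°.

61°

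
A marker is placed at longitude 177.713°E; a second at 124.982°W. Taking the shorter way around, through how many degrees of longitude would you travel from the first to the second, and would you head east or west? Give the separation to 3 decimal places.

Raw difference: -124.982 − 177.713 = -302.695°.
Normalise into (−180°, 180°]: -302.695° + 360° = 57.305°.
Positive ⇒ the second point lies to the east; separation 57.305°.

57.305° east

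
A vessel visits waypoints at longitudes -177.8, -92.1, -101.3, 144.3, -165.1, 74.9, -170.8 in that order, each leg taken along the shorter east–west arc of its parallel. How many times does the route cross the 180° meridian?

Leg 1: -177.8° → -92.1°, shortest Δλ = 85.7° (east) — does not cross 180°.
Leg 2: -92.1° → -101.3°, shortest Δλ = -9.2° (west) — does not cross 180°.
Leg 3: -101.3° → +144.3°, shortest Δλ = -114.4° (west) — crosses 180°.
Leg 4: +144.3° → -165.1°, shortest Δλ = 50.6° (east) — crosses 180°.
Leg 5: -165.1° → +74.9°, shortest Δλ = -120.0° (west) — crosses 180°.
Leg 6: +74.9° → -170.8°, shortest Δλ = 114.3° (east) — crosses 180°.
Total crossings: 4.

4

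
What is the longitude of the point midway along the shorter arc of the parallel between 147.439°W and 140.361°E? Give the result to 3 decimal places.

Signed shortest Δλ from -147.439° to +140.361° is -72.200°.
Midpoint longitude = -147.439° + (-72.200°)/2 = -147.439° − 36.100° = -183.539°.
Normalise into (−180°, 180°]: +176.461°.
(The naïve average (-147.439 + +140.361)/2 = -3.539° is on the wrong side of the globe.)

176.461°E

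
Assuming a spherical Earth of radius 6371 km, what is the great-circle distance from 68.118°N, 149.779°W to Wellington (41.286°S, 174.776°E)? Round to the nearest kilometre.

12519 km

Δλ = 174.776 − -149.779 = 324.555°; wrapped into (−180°, 180°]: -35.445°.
Δφ = -41.286 − 68.118 = -109.404°.
a = sin²(Δφ/2) + cos φ₁ · cos φ₂ · sin²(Δλ/2) = 0.692064.
c = 2·atan2(√a, √(1−a)) = 1.96506 rad → d = 6371·c ≈ 12519.40 km.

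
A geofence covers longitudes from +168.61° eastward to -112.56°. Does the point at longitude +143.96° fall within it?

No

Band width going east from +168.61° to -112.56°: ((-112.56 − 168.61) mod 360) = 78.83°.
Offset of +143.96° east of the west edge: ((143.96 − 168.61) mod 360) = 335.35°.
335.35° > 78.83° ⇒ outside.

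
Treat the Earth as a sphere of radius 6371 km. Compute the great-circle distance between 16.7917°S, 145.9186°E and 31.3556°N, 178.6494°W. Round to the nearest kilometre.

6555 km

Δλ = -178.6494 − 145.9186 = -324.5680°; wrapped into (−180°, 180°]: 35.4320°.
Δφ = 31.3556 − -16.7917 = 48.1473°.
a = sin²(Δφ/2) + cos φ₁ · cos φ₂ · sin²(Δλ/2) = 0.242094.
c = 2·atan2(√a, √(1−a)) = 1.02884 rad → d = 6371·c ≈ 6554.74 km.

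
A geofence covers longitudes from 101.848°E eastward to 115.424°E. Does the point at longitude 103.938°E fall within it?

Yes

Band width going east from +101.848° to +115.424°: ((115.424 − 101.848) mod 360) = 13.576°.
Offset of +103.938° east of the west edge: ((103.938 − 101.848) mod 360) = 2.090°.
2.090° ≤ 13.576° ⇒ inside.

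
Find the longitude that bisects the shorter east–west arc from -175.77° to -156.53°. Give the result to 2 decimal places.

-166.15°

Signed shortest Δλ from -175.77° to -156.53° is +19.24°.
Midpoint longitude = -175.77° + (+19.24°)/2 = -175.77° + 9.62° = -166.15°.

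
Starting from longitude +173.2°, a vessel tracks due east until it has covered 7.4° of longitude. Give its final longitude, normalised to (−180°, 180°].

Start at +173.2°; shift +7.4° → +180.6°.
+180.6° lies outside (−180°, 180°]; subtract 360° → -179.4°.

-179.4°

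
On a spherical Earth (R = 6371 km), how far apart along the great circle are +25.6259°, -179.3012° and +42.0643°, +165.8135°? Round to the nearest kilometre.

Δλ = 165.8135 − -179.3012 = 345.1147°; wrapped into (−180°, 180°]: -14.8853°.
Δφ = 42.0643 − 25.6259 = 16.4384°.
a = sin²(Δφ/2) + cos φ₁ · cos φ₂ · sin²(Δλ/2) = 0.031669.
c = 2·atan2(√a, √(1−a)) = 0.35782 rad → d = 6371·c ≈ 2279.68 km.

2280 km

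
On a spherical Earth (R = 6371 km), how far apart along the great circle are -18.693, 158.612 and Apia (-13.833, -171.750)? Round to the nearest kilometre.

3206 km

Δλ = -171.750 − 158.612 = -330.362°; wrapped into (−180°, 180°]: 29.638°.
Δφ = -13.833 − -18.693 = 4.860°.
a = sin²(Δφ/2) + cos φ₁ · cos φ₂ · sin²(Δλ/2) = 0.061966.
c = 2·atan2(√a, √(1−a)) = 0.50315 rad → d = 6371·c ≈ 3205.57 km.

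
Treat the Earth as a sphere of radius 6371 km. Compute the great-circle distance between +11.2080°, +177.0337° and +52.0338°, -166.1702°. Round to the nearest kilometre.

4785 km

Δλ = -166.1702 − 177.0337 = -343.2039°; wrapped into (−180°, 180°]: 16.7961°.
Δφ = 52.0338 − 11.2080 = 40.8258°.
a = sin²(Δφ/2) + cos φ₁ · cos φ₂ · sin²(Δλ/2) = 0.134522.
c = 2·atan2(√a, √(1−a)) = 0.75107 rad → d = 6371·c ≈ 4785.09 km.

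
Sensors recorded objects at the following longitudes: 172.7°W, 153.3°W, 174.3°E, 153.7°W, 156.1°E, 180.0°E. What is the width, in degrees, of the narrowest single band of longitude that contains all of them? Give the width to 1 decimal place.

50.6°

Sort the longitudes: -172.7°, -153.7°, -153.3°, +156.1°, +174.3°, +180.0°.
Eastward gaps between consecutive values (wrapping around): 19.0°, 0.4°, 309.4°, 18.2°, 5.7°, 7.3°.
Largest gap = 309.4° ⇒ minimal covering band is its complement: 360° − 309.4° = 50.6°.
Band runs from +156.1° eastward to -153.3°, crossing the antimeridian.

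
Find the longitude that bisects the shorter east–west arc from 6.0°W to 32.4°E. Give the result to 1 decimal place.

Signed shortest Δλ from -6.0° to +32.4° is +38.4°.
Midpoint longitude = -6.0° + (+38.4°)/2 = -6.0° + 19.2° = +13.2°.

13.2°E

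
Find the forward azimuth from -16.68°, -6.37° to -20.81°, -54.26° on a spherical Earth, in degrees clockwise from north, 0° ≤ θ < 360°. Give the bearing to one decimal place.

257.0°

Δλ = -54.26 − -6.37 = -47.89°.
θ = atan2( sin Δλ · cos φ₂ , cos φ₁ · sin φ₂ − sin φ₁ · cos φ₂ · cos Δλ )
  = atan2(-0.69346, -0.16041) = -103.024° → normalised to [0°, 360°): 256.976°.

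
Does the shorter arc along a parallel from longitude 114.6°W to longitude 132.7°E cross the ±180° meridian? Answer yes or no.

Naïve |132.7 − -114.6| = 247.3° > 180°, so the shorter arc goes the other way round — across 180°.
Signed shortest Δλ = ((132.7 − -114.6 + 180) mod 360) − 180 = -112.7°.
Going west by 112.7° from -114.6° passes through 180° before reaching +132.7°.

Yes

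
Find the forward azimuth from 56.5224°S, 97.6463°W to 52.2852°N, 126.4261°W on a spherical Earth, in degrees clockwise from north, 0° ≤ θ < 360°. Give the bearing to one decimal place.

Δλ = -126.4261 − -97.6463 = -28.7798°.
θ = atan2( sin Δλ · cos φ₂ , cos φ₁ · sin φ₂ − sin φ₁ · cos φ₂ · cos Δλ )
  = atan2(-0.29451, 0.88358) = -18.434° → normalised to [0°, 360°): 341.566°.

341.6°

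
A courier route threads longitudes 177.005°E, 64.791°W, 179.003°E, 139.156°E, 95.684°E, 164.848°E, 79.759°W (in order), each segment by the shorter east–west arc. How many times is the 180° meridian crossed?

3

Leg 1: +177.005° → -64.791°, shortest Δλ = 118.204° (east) — crosses 180°.
Leg 2: -64.791° → +179.003°, shortest Δλ = -116.206° (west) — crosses 180°.
Leg 3: +179.003° → +139.156°, shortest Δλ = -39.847° (west) — does not cross 180°.
Leg 4: +139.156° → +95.684°, shortest Δλ = -43.472° (west) — does not cross 180°.
Leg 5: +95.684° → +164.848°, shortest Δλ = 69.164° (east) — does not cross 180°.
Leg 6: +164.848° → -79.759°, shortest Δλ = 115.393° (east) — crosses 180°.
Total crossings: 3.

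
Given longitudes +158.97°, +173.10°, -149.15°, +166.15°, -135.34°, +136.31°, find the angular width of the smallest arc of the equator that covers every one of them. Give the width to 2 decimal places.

Sort the longitudes: -149.15°, -135.34°, +136.31°, +158.97°, +166.15°, +173.10°.
Eastward gaps between consecutive values (wrapping around): 13.81°, 271.65°, 22.66°, 7.18°, 6.95°, 37.75°.
Largest gap = 271.65° ⇒ minimal covering band is its complement: 360° − 271.65° = 88.35°.
Band runs from +136.31° eastward to -135.34°, crossing the antimeridian.

88.35°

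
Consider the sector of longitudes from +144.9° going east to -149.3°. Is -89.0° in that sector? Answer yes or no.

Band width going east from +144.9° to -149.3°: ((-149.3 − 144.9) mod 360) = 65.8°.
Offset of -89.0° east of the west edge: ((-89.0 − 144.9) mod 360) = 126.1°.
126.1° > 65.8° ⇒ outside.

No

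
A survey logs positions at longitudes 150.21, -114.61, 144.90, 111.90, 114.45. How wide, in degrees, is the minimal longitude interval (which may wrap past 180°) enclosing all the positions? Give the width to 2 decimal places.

133.49°

Sort the longitudes: -114.61°, +111.90°, +114.45°, +144.90°, +150.21°.
Eastward gaps between consecutive values (wrapping around): 226.51°, 2.55°, 30.45°, 5.31°, 95.18°.
Largest gap = 226.51° ⇒ minimal covering band is its complement: 360° − 226.51° = 133.49°.
Band runs from +111.90° eastward to -114.61°, crossing the antimeridian.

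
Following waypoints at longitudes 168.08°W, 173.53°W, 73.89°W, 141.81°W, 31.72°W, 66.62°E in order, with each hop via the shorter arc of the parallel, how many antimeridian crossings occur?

Leg 1: -168.08° → -173.53°, shortest Δλ = -5.45° (west) — does not cross 180°.
Leg 2: -173.53° → -73.89°, shortest Δλ = 99.64° (east) — does not cross 180°.
Leg 3: -73.89° → -141.81°, shortest Δλ = -67.92° (west) — does not cross 180°.
Leg 4: -141.81° → -31.72°, shortest Δλ = 110.09° (east) — does not cross 180°.
Leg 5: -31.72° → +66.62°, shortest Δλ = 98.34° (east) — does not cross 180°.
Total crossings: 0.

0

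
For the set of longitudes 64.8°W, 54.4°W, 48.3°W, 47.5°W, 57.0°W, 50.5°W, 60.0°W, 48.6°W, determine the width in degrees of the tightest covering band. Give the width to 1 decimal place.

17.3°

Sort the longitudes: -64.8°, -60.0°, -57.0°, -54.4°, -50.5°, -48.6°, -48.3°, -47.5°.
Eastward gaps between consecutive values (wrapping around): 4.8°, 3.0°, 2.6°, 3.9°, 1.9°, 0.3°, 0.8°, 342.7°.
Largest gap = 342.7° ⇒ minimal covering band is its complement: 360° − 342.7° = 17.3°.
Band runs from -64.8° eastward to -47.5°.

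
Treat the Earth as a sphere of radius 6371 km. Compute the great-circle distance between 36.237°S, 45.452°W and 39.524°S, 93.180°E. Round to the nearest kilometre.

10586 km

Δλ = 93.180 − -45.452 = 138.632°.
Δφ = -39.524 − -36.237 = -3.287°.
a = sin²(Δφ/2) + cos φ₁ · cos φ₂ · sin²(Δλ/2) = 0.545363.
c = 2·atan2(√a, √(1−a)) = 1.66165 rad → d = 6371·c ≈ 10586.35 km.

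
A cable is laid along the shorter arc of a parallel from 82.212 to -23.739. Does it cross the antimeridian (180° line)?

Signed shortest Δλ = ((-23.739 − 82.212 + 180) mod 360) − 180 = -105.951°.
Going west by 105.951° from +82.212° reaches -23.739° without touching 180°.

No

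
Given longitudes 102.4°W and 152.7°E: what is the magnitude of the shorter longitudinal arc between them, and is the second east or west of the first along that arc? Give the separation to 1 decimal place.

104.9° west

Raw difference: 152.7 − -102.4 = 255.1°.
Normalise into (−180°, 180°]: 255.1° − 360° = -104.9°.
Negative ⇒ the second point lies to the west; separation 104.9°.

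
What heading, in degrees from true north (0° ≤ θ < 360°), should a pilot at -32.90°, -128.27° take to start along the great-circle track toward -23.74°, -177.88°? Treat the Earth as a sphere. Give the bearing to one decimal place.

268.7°

Δλ = -177.88 − -128.27 = -49.61°.
θ = atan2( sin Δλ · cos φ₂ , cos φ₁ · sin φ₂ − sin φ₁ · cos φ₂ · cos Δλ )
  = atan2(-0.69720, -0.01583) = -91.301° → normalised to [0°, 360°): 268.699°.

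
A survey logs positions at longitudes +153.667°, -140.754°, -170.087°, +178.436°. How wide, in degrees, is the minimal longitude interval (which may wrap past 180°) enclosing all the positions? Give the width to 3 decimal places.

Sort the longitudes: -170.087°, -140.754°, +153.667°, +178.436°.
Eastward gaps between consecutive values (wrapping around): 29.333°, 294.421°, 24.769°, 11.477°.
Largest gap = 294.421° ⇒ minimal covering band is its complement: 360° − 294.421° = 65.579°.
Band runs from +153.667° eastward to -140.754°, crossing the antimeridian.

65.579°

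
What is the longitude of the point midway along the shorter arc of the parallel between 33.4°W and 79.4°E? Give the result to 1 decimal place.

23.0°E

Signed shortest Δλ from -33.4° to +79.4° is +112.8°.
Midpoint longitude = -33.4° + (+112.8°)/2 = -33.4° + 56.4° = +23.0°.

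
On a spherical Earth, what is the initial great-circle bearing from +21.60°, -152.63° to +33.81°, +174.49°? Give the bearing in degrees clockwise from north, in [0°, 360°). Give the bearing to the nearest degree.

300°

Δλ = 174.49 − -152.63 = 327.12°; wrapped into (−180°, 180°]: -32.88°.
θ = atan2( sin Δλ · cos φ₂ , cos φ₁ · sin φ₂ − sin φ₁ · cos φ₂ · cos Δλ )
  = atan2(-0.45107, 0.26049) = -59.994° → normalised to [0°, 360°): 300.006°.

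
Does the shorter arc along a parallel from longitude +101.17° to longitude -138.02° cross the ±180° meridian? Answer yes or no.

Naïve |-138.02 − 101.17| = 239.19° > 180°, so the shorter arc goes the other way round — across 180°.
Signed shortest Δλ = ((-138.02 − 101.17 + 180) mod 360) − 180 = 120.81°.
Going east by 120.81° from +101.17° passes through 180° before reaching -138.02°.

Yes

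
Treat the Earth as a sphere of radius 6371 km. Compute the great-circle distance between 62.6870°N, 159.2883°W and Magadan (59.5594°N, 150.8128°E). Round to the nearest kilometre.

2633 km

Δλ = 150.8128 − -159.2883 = 310.1011°; wrapped into (−180°, 180°]: -49.8989°.
Δφ = 59.5594 − 62.6870 = -3.1276°.
a = sin²(Δφ/2) + cos φ₁ · cos φ₂ · sin²(Δλ/2) = 0.042109.
c = 2·atan2(√a, √(1−a)) = 0.41335 rad → d = 6371·c ≈ 2633.43 km.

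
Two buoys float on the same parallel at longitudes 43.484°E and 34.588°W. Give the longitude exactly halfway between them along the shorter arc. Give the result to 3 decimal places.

4.448°E

Signed shortest Δλ from +43.484° to -34.588° is -78.072°.
Midpoint longitude = +43.484° + (-78.072°)/2 = +43.484° − 39.036° = +4.448°.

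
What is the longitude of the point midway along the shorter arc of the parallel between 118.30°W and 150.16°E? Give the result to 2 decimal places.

164.07°W

Signed shortest Δλ from -118.30° to +150.16° is -91.54°.
Midpoint longitude = -118.30° + (-91.54°)/2 = -118.30° − 45.77° = -164.07°.
(The naïve average (-118.30 + +150.16)/2 = 15.93° is on the wrong side of the globe.)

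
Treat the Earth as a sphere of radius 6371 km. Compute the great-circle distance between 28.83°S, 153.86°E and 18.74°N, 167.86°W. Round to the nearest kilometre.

Δλ = -167.86 − 153.86 = -321.72°; wrapped into (−180°, 180°]: 38.28°.
Δφ = 18.74 − -28.83 = 47.57°.
a = sin²(Δφ/2) + cos φ₁ · cos φ₂ · sin²(Δλ/2) = 0.251842.
c = 2·atan2(√a, √(1−a)) = 1.05145 rad → d = 6371·c ≈ 6698.76 km.

6699 km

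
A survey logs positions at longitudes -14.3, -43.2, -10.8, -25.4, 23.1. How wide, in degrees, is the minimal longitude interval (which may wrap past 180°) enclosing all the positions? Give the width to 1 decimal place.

66.3°

Sort the longitudes: -43.2°, -25.4°, -14.3°, -10.8°, +23.1°.
Eastward gaps between consecutive values (wrapping around): 17.8°, 11.1°, 3.5°, 33.9°, 293.7°.
Largest gap = 293.7° ⇒ minimal covering band is its complement: 360° − 293.7° = 66.3°.
Band runs from -43.2° eastward to +23.1°.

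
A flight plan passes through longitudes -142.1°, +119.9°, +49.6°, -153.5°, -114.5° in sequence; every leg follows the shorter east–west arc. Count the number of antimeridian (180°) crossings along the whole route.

Leg 1: -142.1° → +119.9°, shortest Δλ = -98.0° (west) — crosses 180°.
Leg 2: +119.9° → +49.6°, shortest Δλ = -70.3° (west) — does not cross 180°.
Leg 3: +49.6° → -153.5°, shortest Δλ = 156.9° (east) — crosses 180°.
Leg 4: -153.5° → -114.5°, shortest Δλ = 39.0° (east) — does not cross 180°.
Total crossings: 2.

2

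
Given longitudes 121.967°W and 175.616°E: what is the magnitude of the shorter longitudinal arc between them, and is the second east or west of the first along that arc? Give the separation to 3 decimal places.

Raw difference: 175.616 − -121.967 = 297.583°.
Normalise into (−180°, 180°]: 297.583° − 360° = -62.417°.
Negative ⇒ the second point lies to the west; separation 62.417°.

62.417° west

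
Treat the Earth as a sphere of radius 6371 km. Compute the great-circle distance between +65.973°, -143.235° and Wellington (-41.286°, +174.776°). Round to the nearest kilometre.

12458 km

Δλ = 174.776 − -143.235 = 318.011°; wrapped into (−180°, 180°]: -41.989°.
Δφ = -41.286 − 65.973 = -107.259°.
a = sin²(Δφ/2) + cos φ₁ · cos φ₂ · sin²(Δλ/2) = 0.687619.
c = 2·atan2(√a, √(1−a)) = 1.95545 rad → d = 6371·c ≈ 12458.18 km.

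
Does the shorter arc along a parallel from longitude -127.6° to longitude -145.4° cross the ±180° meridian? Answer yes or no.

No

Signed shortest Δλ = ((-145.4 − -127.6 + 180) mod 360) − 180 = -17.8°.
Going west by 17.8° from -127.6° reaches -145.4° without touching 180°.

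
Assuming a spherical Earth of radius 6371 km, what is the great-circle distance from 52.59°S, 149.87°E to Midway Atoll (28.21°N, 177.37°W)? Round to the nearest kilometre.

9531 km

Δλ = -177.37 − 149.87 = -327.24°; wrapped into (−180°, 180°]: 32.76°.
Δφ = 28.21 − -52.59 = 80.80°.
a = sin²(Δφ/2) + cos φ₁ · cos φ₂ · sin²(Δλ/2) = 0.462635.
c = 2·atan2(√a, √(1−a)) = 1.49600 rad → d = 6371·c ≈ 9530.99 km.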